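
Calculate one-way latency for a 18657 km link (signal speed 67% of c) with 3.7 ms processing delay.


Speed = 0.67 * 3e5 km/s = 201000 km/s
Propagation delay = 18657 / 201000 = 0.0928 s = 92.8209 ms
Processing delay = 3.7 ms
Total one-way latency = 96.5209 ms


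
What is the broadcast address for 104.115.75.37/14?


Network: 104.112.0.0/14
Host bits = 18
Set all host bits to 1:
Broadcast: 104.115.255.255


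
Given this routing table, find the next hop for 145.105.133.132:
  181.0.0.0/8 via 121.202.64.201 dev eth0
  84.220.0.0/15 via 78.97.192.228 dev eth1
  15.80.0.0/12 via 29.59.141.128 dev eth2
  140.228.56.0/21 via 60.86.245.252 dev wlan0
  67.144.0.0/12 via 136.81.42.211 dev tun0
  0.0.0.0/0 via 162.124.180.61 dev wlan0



Longest prefix match for 145.105.133.132:
  /8 181.0.0.0: no
  /15 84.220.0.0: no
  /12 15.80.0.0: no
  /21 140.228.56.0: no
  /12 67.144.0.0: no
  /0 0.0.0.0: MATCH
Selected: next-hop 162.124.180.61 via wlan0 (matched /0)


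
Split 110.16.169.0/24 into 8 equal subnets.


New prefix = 24 + 3 = 27
Each subnet has 32 addresses
  110.16.169.0/27
  110.16.169.32/27
  110.16.169.64/27
  110.16.169.96/27
  110.16.169.128/27
  110.16.169.160/27
  110.16.169.192/27
  110.16.169.224/27
Subnets: 110.16.169.0/27, 110.16.169.32/27, 110.16.169.64/27, 110.16.169.96/27, 110.16.169.128/27, 110.16.169.160/27, 110.16.169.192/27, 110.16.169.224/27


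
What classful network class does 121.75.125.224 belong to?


First octet: 121
Binary: 01111001
0xxxxxxx -> Class A (1-126)
Class A, default mask 255.0.0.0 (/8)


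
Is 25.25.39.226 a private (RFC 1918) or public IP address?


RFC 1918 private ranges:
  10.0.0.0/8 (10.0.0.0 - 10.255.255.255)
  172.16.0.0/12 (172.16.0.0 - 172.31.255.255)
  192.168.0.0/16 (192.168.0.0 - 192.168.255.255)
Public (not in any RFC 1918 range)


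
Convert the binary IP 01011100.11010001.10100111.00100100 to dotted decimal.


01011100 = 92
11010001 = 209
10100111 = 167
00100100 = 36
IP: 92.209.167.36


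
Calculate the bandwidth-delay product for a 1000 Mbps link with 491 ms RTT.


BDP = bandwidth * RTT
= 1000 Mbps * 491 ms
= 1000 * 1e6 * 491 / 1000 bits
= 491000000 bits
= 61375000 bytes
= 59936.5234 KB
BDP = 491000000 bits (61375000 bytes)


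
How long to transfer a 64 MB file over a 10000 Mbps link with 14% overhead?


Effective throughput = 10000 * (1 - 14/100) = 8600 Mbps
File size in Mb = 64 * 8 = 512 Mb
Time = 512 / 8600
Time = 0.0595 seconds


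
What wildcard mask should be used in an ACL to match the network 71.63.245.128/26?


Subnet mask: 255.255.255.192
Wildcard = 255.255.255.255 - subnet mask
255 - 255 = 0
255 - 255 = 0
255 - 255 = 0
255 - 192 = 63
Wildcard: 0.0.0.63


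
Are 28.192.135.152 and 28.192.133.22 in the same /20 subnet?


Mask: 255.255.240.0
28.192.135.152 AND mask = 28.192.128.0
28.192.133.22 AND mask = 28.192.128.0
Yes, same subnet (28.192.128.0)


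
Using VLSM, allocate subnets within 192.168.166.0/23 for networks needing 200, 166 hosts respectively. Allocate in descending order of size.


200 hosts -> /24 (254 usable): 192.168.166.0/24
166 hosts -> /24 (254 usable): 192.168.167.0/24
Allocation: 192.168.166.0/24 (200 hosts, 254 usable); 192.168.167.0/24 (166 hosts, 254 usable)


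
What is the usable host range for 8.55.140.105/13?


Network: 8.48.0.0
Broadcast: 8.55.255.255
First usable = network + 1
Last usable = broadcast - 1
Range: 8.48.0.1 to 8.55.255.254


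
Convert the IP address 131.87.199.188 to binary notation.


131 = 10000011
87 = 01010111
199 = 11000111
188 = 10111100
Binary: 10000011.01010111.11000111.10111100


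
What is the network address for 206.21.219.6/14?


IP:   11001110.00010101.11011011.00000110
Mask: 11111111.11111100.00000000.00000000
AND operation:
Net:  11001110.00010100.00000000.00000000
Network: 206.20.0.0/14


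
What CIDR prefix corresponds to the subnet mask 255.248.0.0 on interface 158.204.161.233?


Binary: 11111111.11111000.00000000.00000000
Count leading 1s
Prefix: /13


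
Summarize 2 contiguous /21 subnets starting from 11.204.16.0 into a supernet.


Original prefix: /21
Number of subnets: 2 = 2^1
New prefix = 21 - 1 = 20
Supernet: 11.204.16.0/20


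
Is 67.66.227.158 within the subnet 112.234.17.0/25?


Subnet network: 112.234.17.0
Test IP AND mask: 67.66.227.128
No, 67.66.227.158 is not in 112.234.17.0/25


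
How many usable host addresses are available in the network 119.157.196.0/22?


Host bits = 32 - 22 = 10
Total addresses = 2^10 = 1024
Usable = total - 2 (network and broadcast)
Usable hosts: 1022


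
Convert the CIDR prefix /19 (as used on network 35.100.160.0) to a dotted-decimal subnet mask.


/19 means 19 network bits, 13 host bits
Binary: 11111111111111111110000000000000
Mask: 255.255.224.0


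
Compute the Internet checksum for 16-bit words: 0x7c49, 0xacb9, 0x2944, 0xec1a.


Sum all words (with carry folding):
+ 0x7c49 = 0x7c49
+ 0xacb9 = 0x2903
+ 0x2944 = 0x5247
+ 0xec1a = 0x3e62
One's complement: ~0x3e62
Checksum = 0xc19d


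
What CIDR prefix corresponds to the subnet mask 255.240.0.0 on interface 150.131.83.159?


Binary: 11111111.11110000.00000000.00000000
Count leading 1s
Prefix: /12


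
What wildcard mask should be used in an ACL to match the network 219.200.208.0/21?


Subnet mask: 255.255.248.0
Wildcard = 255.255.255.255 - subnet mask
255 - 255 = 0
255 - 255 = 0
255 - 248 = 7
255 - 0 = 255
Wildcard: 0.0.7.255


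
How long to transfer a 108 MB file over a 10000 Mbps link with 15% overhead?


Effective throughput = 10000 * (1 - 15/100) = 8500 Mbps
File size in Mb = 108 * 8 = 864 Mb
Time = 864 / 8500
Time = 0.1016 seconds


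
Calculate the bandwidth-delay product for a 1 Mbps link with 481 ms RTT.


BDP = bandwidth * RTT
= 1 Mbps * 481 ms
= 1 * 1e6 * 481 / 1000 bits
= 481000 bits
= 60125 bytes
= 58.7158 KB
BDP = 481000 bits (60125 bytes)


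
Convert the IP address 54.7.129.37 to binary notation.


54 = 00110110
7 = 00000111
129 = 10000001
37 = 00100101
Binary: 00110110.00000111.10000001.00100101


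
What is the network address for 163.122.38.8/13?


IP:   10100011.01111010.00100110.00001000
Mask: 11111111.11111000.00000000.00000000
AND operation:
Net:  10100011.01111000.00000000.00000000
Network: 163.120.0.0/13


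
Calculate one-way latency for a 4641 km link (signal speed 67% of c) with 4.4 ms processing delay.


Speed = 0.67 * 3e5 km/s = 201000 km/s
Propagation delay = 4641 / 201000 = 0.0231 s = 23.0896 ms
Processing delay = 4.4 ms
Total one-way latency = 27.4896 ms


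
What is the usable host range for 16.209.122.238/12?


Network: 16.208.0.0
Broadcast: 16.223.255.255
First usable = network + 1
Last usable = broadcast - 1
Range: 16.208.0.1 to 16.223.255.254


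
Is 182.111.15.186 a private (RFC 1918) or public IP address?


RFC 1918 private ranges:
  10.0.0.0/8 (10.0.0.0 - 10.255.255.255)
  172.16.0.0/12 (172.16.0.0 - 172.31.255.255)
  192.168.0.0/16 (192.168.0.0 - 192.168.255.255)
Public (not in any RFC 1918 range)


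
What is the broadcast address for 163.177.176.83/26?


Network: 163.177.176.64/26
Host bits = 6
Set all host bits to 1:
Broadcast: 163.177.176.127


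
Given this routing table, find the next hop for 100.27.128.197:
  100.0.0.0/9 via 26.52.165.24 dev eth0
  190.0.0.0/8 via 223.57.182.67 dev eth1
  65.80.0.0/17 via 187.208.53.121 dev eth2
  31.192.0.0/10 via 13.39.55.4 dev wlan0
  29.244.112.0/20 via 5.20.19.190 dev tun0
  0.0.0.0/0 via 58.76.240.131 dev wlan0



Longest prefix match for 100.27.128.197:
  /9 100.0.0.0: MATCH
  /8 190.0.0.0: no
  /17 65.80.0.0: no
  /10 31.192.0.0: no
  /20 29.244.112.0: no
  /0 0.0.0.0: MATCH
Selected: next-hop 26.52.165.24 via eth0 (matched /9)


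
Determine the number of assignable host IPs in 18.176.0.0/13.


Host bits = 32 - 13 = 19
Total addresses = 2^19 = 524288
Usable = total - 2 (network and broadcast)
Usable hosts: 524286


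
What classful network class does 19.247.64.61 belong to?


First octet: 19
Binary: 00010011
0xxxxxxx -> Class A (1-126)
Class A, default mask 255.0.0.0 (/8)


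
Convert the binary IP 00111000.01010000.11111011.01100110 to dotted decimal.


00111000 = 56
01010000 = 80
11111011 = 251
01100110 = 102
IP: 56.80.251.102


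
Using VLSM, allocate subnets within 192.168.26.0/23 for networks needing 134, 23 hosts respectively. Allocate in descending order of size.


134 hosts -> /24 (254 usable): 192.168.26.0/24
23 hosts -> /27 (30 usable): 192.168.27.0/27
Allocation: 192.168.26.0/24 (134 hosts, 254 usable); 192.168.27.0/27 (23 hosts, 30 usable)


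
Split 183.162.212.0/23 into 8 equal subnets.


New prefix = 23 + 3 = 26
Each subnet has 64 addresses
  183.162.212.0/26
  183.162.212.64/26
  183.162.212.128/26
  183.162.212.192/26
  183.162.213.0/26
  183.162.213.64/26
  183.162.213.128/26
  183.162.213.192/26
Subnets: 183.162.212.0/26, 183.162.212.64/26, 183.162.212.128/26, 183.162.212.192/26, 183.162.213.0/26, 183.162.213.64/26, 183.162.213.128/26, 183.162.213.192/26


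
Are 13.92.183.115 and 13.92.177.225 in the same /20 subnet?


Mask: 255.255.240.0
13.92.183.115 AND mask = 13.92.176.0
13.92.177.225 AND mask = 13.92.176.0
Yes, same subnet (13.92.176.0)


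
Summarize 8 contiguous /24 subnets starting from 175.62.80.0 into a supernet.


Original prefix: /24
Number of subnets: 8 = 2^3
New prefix = 24 - 3 = 21
Supernet: 175.62.80.0/21


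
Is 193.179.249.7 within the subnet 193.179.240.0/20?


Subnet network: 193.179.240.0
Test IP AND mask: 193.179.240.0
Yes, 193.179.249.7 is in 193.179.240.0/20


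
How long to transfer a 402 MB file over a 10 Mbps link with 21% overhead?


Effective throughput = 10 * (1 - 21/100) = 7.9 Mbps
File size in Mb = 402 * 8 = 3216 Mb
Time = 3216 / 7.9
Time = 407.0886 seconds


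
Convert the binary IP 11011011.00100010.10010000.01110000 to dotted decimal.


11011011 = 219
00100010 = 34
10010000 = 144
01110000 = 112
IP: 219.34.144.112


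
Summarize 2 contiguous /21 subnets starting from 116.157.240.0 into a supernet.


Original prefix: /21
Number of subnets: 2 = 2^1
New prefix = 21 - 1 = 20
Supernet: 116.157.240.0/20


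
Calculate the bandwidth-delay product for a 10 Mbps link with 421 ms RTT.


BDP = bandwidth * RTT
= 10 Mbps * 421 ms
= 10 * 1e6 * 421 / 1000 bits
= 4210000 bits
= 526250 bytes
= 513.916 KB
BDP = 4210000 bits (526250 bytes)


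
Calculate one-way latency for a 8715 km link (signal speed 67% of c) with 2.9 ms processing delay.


Speed = 0.67 * 3e5 km/s = 201000 km/s
Propagation delay = 8715 / 201000 = 0.0434 s = 43.3582 ms
Processing delay = 2.9 ms
Total one-way latency = 46.2582 ms


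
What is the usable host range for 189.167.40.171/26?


Network: 189.167.40.128
Broadcast: 189.167.40.191
First usable = network + 1
Last usable = broadcast - 1
Range: 189.167.40.129 to 189.167.40.190


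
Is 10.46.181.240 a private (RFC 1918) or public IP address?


RFC 1918 private ranges:
  10.0.0.0/8 (10.0.0.0 - 10.255.255.255)
  172.16.0.0/12 (172.16.0.0 - 172.31.255.255)
  192.168.0.0/16 (192.168.0.0 - 192.168.255.255)
Private (in 10.0.0.0/8)


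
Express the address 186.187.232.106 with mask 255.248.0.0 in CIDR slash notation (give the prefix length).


Binary: 11111111.11111000.00000000.00000000
Count leading 1s
Prefix: /13


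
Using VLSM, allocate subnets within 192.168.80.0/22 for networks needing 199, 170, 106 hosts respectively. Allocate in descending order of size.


199 hosts -> /24 (254 usable): 192.168.80.0/24
170 hosts -> /24 (254 usable): 192.168.81.0/24
106 hosts -> /25 (126 usable): 192.168.82.0/25
Allocation: 192.168.80.0/24 (199 hosts, 254 usable); 192.168.81.0/24 (170 hosts, 254 usable); 192.168.82.0/25 (106 hosts, 126 usable)


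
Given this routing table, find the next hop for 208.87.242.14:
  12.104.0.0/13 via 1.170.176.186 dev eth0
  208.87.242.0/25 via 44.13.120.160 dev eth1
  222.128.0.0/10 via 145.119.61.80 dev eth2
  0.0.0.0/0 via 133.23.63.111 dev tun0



Longest prefix match for 208.87.242.14:
  /13 12.104.0.0: no
  /25 208.87.242.0: MATCH
  /10 222.128.0.0: no
  /0 0.0.0.0: MATCH
Selected: next-hop 44.13.120.160 via eth1 (matched /25)


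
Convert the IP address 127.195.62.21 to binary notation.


127 = 01111111
195 = 11000011
62 = 00111110
21 = 00010101
Binary: 01111111.11000011.00111110.00010101


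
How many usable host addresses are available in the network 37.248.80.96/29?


Host bits = 32 - 29 = 3
Total addresses = 2^3 = 8
Usable = total - 2 (network and broadcast)
Usable hosts: 6


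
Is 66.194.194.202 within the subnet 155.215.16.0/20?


Subnet network: 155.215.16.0
Test IP AND mask: 66.194.192.0
No, 66.194.194.202 is not in 155.215.16.0/20


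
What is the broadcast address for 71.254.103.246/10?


Network: 71.192.0.0/10
Host bits = 22
Set all host bits to 1:
Broadcast: 71.255.255.255


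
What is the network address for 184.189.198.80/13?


IP:   10111000.10111101.11000110.01010000
Mask: 11111111.11111000.00000000.00000000
AND operation:
Net:  10111000.10111000.00000000.00000000
Network: 184.184.0.0/13


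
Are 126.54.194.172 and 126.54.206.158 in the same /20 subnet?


Mask: 255.255.240.0
126.54.194.172 AND mask = 126.54.192.0
126.54.206.158 AND mask = 126.54.192.0
Yes, same subnet (126.54.192.0)


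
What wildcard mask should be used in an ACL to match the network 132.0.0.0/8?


Subnet mask: 255.0.0.0
Wildcard = 255.255.255.255 - subnet mask
255 - 255 = 0
255 - 0 = 255
255 - 0 = 255
255 - 0 = 255
Wildcard: 0.255.255.255


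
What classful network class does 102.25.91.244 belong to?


First octet: 102
Binary: 01100110
0xxxxxxx -> Class A (1-126)
Class A, default mask 255.0.0.0 (/8)


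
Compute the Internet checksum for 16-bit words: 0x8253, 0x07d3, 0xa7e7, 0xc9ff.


Sum all words (with carry folding):
+ 0x8253 = 0x8253
+ 0x07d3 = 0x8a26
+ 0xa7e7 = 0x320e
+ 0xc9ff = 0xfc0d
One's complement: ~0xfc0d
Checksum = 0x03f2


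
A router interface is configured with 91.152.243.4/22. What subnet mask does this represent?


/22 means 22 network bits, 10 host bits
Binary: 11111111111111111111110000000000
Mask: 255.255.252.0


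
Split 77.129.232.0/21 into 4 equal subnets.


New prefix = 21 + 2 = 23
Each subnet has 512 addresses
  77.129.232.0/23
  77.129.234.0/23
  77.129.236.0/23
  77.129.238.0/23
Subnets: 77.129.232.0/23, 77.129.234.0/23, 77.129.236.0/23, 77.129.238.0/23


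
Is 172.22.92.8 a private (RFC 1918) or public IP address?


RFC 1918 private ranges:
  10.0.0.0/8 (10.0.0.0 - 10.255.255.255)
  172.16.0.0/12 (172.16.0.0 - 172.31.255.255)
  192.168.0.0/16 (192.168.0.0 - 192.168.255.255)
Private (in 172.16.0.0/12)


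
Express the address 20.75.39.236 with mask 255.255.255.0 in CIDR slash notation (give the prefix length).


Binary: 11111111.11111111.11111111.00000000
Count leading 1s
Prefix: /24


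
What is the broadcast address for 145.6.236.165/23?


Network: 145.6.236.0/23
Host bits = 9
Set all host bits to 1:
Broadcast: 145.6.237.255


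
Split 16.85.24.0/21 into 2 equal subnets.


New prefix = 21 + 1 = 22
Each subnet has 1024 addresses
  16.85.24.0/22
  16.85.28.0/22
Subnets: 16.85.24.0/22, 16.85.28.0/22


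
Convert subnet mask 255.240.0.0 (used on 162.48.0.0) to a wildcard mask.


Subnet mask: 255.240.0.0
Wildcard = 255.255.255.255 - subnet mask
255 - 255 = 0
255 - 240 = 15
255 - 0 = 255
255 - 0 = 255
Wildcard: 0.15.255.255


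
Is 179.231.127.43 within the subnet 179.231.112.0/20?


Subnet network: 179.231.112.0
Test IP AND mask: 179.231.112.0
Yes, 179.231.127.43 is in 179.231.112.0/20


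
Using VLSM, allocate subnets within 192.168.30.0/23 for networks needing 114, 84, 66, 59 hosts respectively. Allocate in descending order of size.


114 hosts -> /25 (126 usable): 192.168.30.0/25
84 hosts -> /25 (126 usable): 192.168.30.128/25
66 hosts -> /25 (126 usable): 192.168.31.0/25
59 hosts -> /26 (62 usable): 192.168.31.128/26
Allocation: 192.168.30.0/25 (114 hosts, 126 usable); 192.168.30.128/25 (84 hosts, 126 usable); 192.168.31.0/25 (66 hosts, 126 usable); 192.168.31.128/26 (59 hosts, 62 usable)


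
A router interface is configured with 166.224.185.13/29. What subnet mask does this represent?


/29 means 29 network bits, 3 host bits
Binary: 11111111111111111111111111111000
Mask: 255.255.255.248


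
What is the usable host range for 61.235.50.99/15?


Network: 61.234.0.0
Broadcast: 61.235.255.255
First usable = network + 1
Last usable = broadcast - 1
Range: 61.234.0.1 to 61.235.255.254


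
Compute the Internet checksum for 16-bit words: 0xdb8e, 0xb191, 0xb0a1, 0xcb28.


Sum all words (with carry folding):
+ 0xdb8e = 0xdb8e
+ 0xb191 = 0x8d20
+ 0xb0a1 = 0x3dc2
+ 0xcb28 = 0x08eb
One's complement: ~0x08eb
Checksum = 0xf714


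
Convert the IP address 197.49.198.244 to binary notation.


197 = 11000101
49 = 00110001
198 = 11000110
244 = 11110100
Binary: 11000101.00110001.11000110.11110100


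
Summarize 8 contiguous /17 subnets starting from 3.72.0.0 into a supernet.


Original prefix: /17
Number of subnets: 8 = 2^3
New prefix = 17 - 3 = 14
Supernet: 3.72.0.0/14


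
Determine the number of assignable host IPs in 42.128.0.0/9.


Host bits = 32 - 9 = 23
Total addresses = 2^23 = 8388608
Usable = total - 2 (network and broadcast)
Usable hosts: 8388606


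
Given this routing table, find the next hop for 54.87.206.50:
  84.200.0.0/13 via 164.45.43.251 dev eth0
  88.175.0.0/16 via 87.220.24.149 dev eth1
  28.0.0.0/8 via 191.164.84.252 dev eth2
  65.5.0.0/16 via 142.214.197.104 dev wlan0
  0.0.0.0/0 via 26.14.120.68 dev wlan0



Longest prefix match for 54.87.206.50:
  /13 84.200.0.0: no
  /16 88.175.0.0: no
  /8 28.0.0.0: no
  /16 65.5.0.0: no
  /0 0.0.0.0: MATCH
Selected: next-hop 26.14.120.68 via wlan0 (matched /0)


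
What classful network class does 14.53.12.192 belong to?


First octet: 14
Binary: 00001110
0xxxxxxx -> Class A (1-126)
Class A, default mask 255.0.0.0 (/8)


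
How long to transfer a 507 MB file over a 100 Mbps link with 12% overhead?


Effective throughput = 100 * (1 - 12/100) = 88 Mbps
File size in Mb = 507 * 8 = 4056 Mb
Time = 4056 / 88
Time = 46.0909 seconds


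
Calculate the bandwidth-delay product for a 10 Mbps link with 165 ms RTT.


BDP = bandwidth * RTT
= 10 Mbps * 165 ms
= 10 * 1e6 * 165 / 1000 bits
= 1650000 bits
= 206250 bytes
= 201.416 KB
BDP = 1650000 bits (206250 bytes)


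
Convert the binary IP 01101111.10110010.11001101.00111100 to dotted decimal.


01101111 = 111
10110010 = 178
11001101 = 205
00111100 = 60
IP: 111.178.205.60


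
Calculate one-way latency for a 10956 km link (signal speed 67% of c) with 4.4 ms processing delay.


Speed = 0.67 * 3e5 km/s = 201000 km/s
Propagation delay = 10956 / 201000 = 0.0545 s = 54.5075 ms
Processing delay = 4.4 ms
Total one-way latency = 58.9075 ms


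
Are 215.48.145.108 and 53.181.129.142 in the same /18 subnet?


Mask: 255.255.192.0
215.48.145.108 AND mask = 215.48.128.0
53.181.129.142 AND mask = 53.181.128.0
No, different subnets (215.48.128.0 vs 53.181.128.0)


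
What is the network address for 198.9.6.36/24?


IP:   11000110.00001001.00000110.00100100
Mask: 11111111.11111111.11111111.00000000
AND operation:
Net:  11000110.00001001.00000110.00000000
Network: 198.9.6.0/24


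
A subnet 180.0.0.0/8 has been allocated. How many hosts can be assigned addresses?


Host bits = 32 - 8 = 24
Total addresses = 2^24 = 16777216
Usable = total - 2 (network and broadcast)
Usable hosts: 16777214


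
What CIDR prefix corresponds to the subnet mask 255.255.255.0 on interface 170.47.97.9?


Binary: 11111111.11111111.11111111.00000000
Count leading 1s
Prefix: /24


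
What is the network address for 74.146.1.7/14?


IP:   01001010.10010010.00000001.00000111
Mask: 11111111.11111100.00000000.00000000
AND operation:
Net:  01001010.10010000.00000000.00000000
Network: 74.144.0.0/14


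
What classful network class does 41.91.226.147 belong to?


First octet: 41
Binary: 00101001
0xxxxxxx -> Class A (1-126)
Class A, default mask 255.0.0.0 (/8)


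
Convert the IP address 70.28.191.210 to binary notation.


70 = 01000110
28 = 00011100
191 = 10111111
210 = 11010010
Binary: 01000110.00011100.10111111.11010010


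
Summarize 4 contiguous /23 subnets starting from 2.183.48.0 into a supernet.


Original prefix: /23
Number of subnets: 4 = 2^2
New prefix = 23 - 2 = 21
Supernet: 2.183.48.0/21


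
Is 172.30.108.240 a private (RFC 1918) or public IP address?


RFC 1918 private ranges:
  10.0.0.0/8 (10.0.0.0 - 10.255.255.255)
  172.16.0.0/12 (172.16.0.0 - 172.31.255.255)
  192.168.0.0/16 (192.168.0.0 - 192.168.255.255)
Private (in 172.16.0.0/12)


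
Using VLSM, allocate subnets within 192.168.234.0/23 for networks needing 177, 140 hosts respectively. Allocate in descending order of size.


177 hosts -> /24 (254 usable): 192.168.234.0/24
140 hosts -> /24 (254 usable): 192.168.235.0/24
Allocation: 192.168.234.0/24 (177 hosts, 254 usable); 192.168.235.0/24 (140 hosts, 254 usable)


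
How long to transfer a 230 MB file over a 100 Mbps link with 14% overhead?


Effective throughput = 100 * (1 - 14/100) = 86 Mbps
File size in Mb = 230 * 8 = 1840 Mb
Time = 1840 / 86
Time = 21.3953 seconds


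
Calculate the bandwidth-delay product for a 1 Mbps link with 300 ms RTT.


BDP = bandwidth * RTT
= 1 Mbps * 300 ms
= 1 * 1e6 * 300 / 1000 bits
= 300000 bits
= 37500 bytes
= 36.6211 KB
BDP = 300000 bits (37500 bytes)


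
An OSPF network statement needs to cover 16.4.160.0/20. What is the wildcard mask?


Subnet mask: 255.255.240.0
Wildcard = 255.255.255.255 - subnet mask
255 - 255 = 0
255 - 255 = 0
255 - 240 = 15
255 - 0 = 255
Wildcard: 0.0.15.255


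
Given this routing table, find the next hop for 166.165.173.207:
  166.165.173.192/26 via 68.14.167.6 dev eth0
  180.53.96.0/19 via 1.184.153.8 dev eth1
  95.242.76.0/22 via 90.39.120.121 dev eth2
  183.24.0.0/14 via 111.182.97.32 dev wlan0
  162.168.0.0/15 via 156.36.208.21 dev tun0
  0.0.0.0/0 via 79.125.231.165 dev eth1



Longest prefix match for 166.165.173.207:
  /26 166.165.173.192: MATCH
  /19 180.53.96.0: no
  /22 95.242.76.0: no
  /14 183.24.0.0: no
  /15 162.168.0.0: no
  /0 0.0.0.0: MATCH
Selected: next-hop 68.14.167.6 via eth0 (matched /26)


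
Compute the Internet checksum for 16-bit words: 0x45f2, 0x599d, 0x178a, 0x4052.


Sum all words (with carry folding):
+ 0x45f2 = 0x45f2
+ 0x599d = 0x9f8f
+ 0x178a = 0xb719
+ 0x4052 = 0xf76b
One's complement: ~0xf76b
Checksum = 0x0894


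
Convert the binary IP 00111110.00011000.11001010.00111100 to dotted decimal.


00111110 = 62
00011000 = 24
11001010 = 202
00111100 = 60
IP: 62.24.202.60


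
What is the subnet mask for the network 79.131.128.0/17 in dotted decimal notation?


/17 means 17 network bits, 15 host bits
Binary: 11111111111111111000000000000000
Mask: 255.255.128.0


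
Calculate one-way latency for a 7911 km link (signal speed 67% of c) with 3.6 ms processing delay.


Speed = 0.67 * 3e5 km/s = 201000 km/s
Propagation delay = 7911 / 201000 = 0.0394 s = 39.3582 ms
Processing delay = 3.6 ms
Total one-way latency = 42.9582 ms


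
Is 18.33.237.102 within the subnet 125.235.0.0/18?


Subnet network: 125.235.0.0
Test IP AND mask: 18.33.192.0
No, 18.33.237.102 is not in 125.235.0.0/18


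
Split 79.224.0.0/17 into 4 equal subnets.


New prefix = 17 + 2 = 19
Each subnet has 8192 addresses
  79.224.0.0/19
  79.224.32.0/19
  79.224.64.0/19
  79.224.96.0/19
Subnets: 79.224.0.0/19, 79.224.32.0/19, 79.224.64.0/19, 79.224.96.0/19


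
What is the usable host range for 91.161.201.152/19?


Network: 91.161.192.0
Broadcast: 91.161.223.255
First usable = network + 1
Last usable = broadcast - 1
Range: 91.161.192.1 to 91.161.223.254


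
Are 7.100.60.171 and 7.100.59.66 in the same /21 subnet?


Mask: 255.255.248.0
7.100.60.171 AND mask = 7.100.56.0
7.100.59.66 AND mask = 7.100.56.0
Yes, same subnet (7.100.56.0)


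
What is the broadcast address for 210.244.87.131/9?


Network: 210.128.0.0/9
Host bits = 23
Set all host bits to 1:
Broadcast: 210.255.255.255


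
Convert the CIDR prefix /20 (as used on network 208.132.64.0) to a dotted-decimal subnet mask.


/20 means 20 network bits, 12 host bits
Binary: 11111111111111111111000000000000
Mask: 255.255.240.0


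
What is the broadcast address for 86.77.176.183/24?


Network: 86.77.176.0/24
Host bits = 8
Set all host bits to 1:
Broadcast: 86.77.176.255


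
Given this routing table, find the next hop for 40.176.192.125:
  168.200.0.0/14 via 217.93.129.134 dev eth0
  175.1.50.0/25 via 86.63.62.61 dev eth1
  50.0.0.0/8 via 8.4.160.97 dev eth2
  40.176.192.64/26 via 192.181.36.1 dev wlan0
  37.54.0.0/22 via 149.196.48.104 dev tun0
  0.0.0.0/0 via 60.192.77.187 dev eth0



Longest prefix match for 40.176.192.125:
  /14 168.200.0.0: no
  /25 175.1.50.0: no
  /8 50.0.0.0: no
  /26 40.176.192.64: MATCH
  /22 37.54.0.0: no
  /0 0.0.0.0: MATCH
Selected: next-hop 192.181.36.1 via wlan0 (matched /26)


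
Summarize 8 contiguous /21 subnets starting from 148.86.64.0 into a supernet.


Original prefix: /21
Number of subnets: 8 = 2^3
New prefix = 21 - 3 = 18
Supernet: 148.86.64.0/18


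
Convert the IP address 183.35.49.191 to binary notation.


183 = 10110111
35 = 00100011
49 = 00110001
191 = 10111111
Binary: 10110111.00100011.00110001.10111111


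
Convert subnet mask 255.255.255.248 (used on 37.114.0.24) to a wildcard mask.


Subnet mask: 255.255.255.248
Wildcard = 255.255.255.255 - subnet mask
255 - 255 = 0
255 - 255 = 0
255 - 255 = 0
255 - 248 = 7
Wildcard: 0.0.0.7


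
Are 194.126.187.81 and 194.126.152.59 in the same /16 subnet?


Mask: 255.255.0.0
194.126.187.81 AND mask = 194.126.0.0
194.126.152.59 AND mask = 194.126.0.0
Yes, same subnet (194.126.0.0)


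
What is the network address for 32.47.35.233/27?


IP:   00100000.00101111.00100011.11101001
Mask: 11111111.11111111.11111111.11100000
AND operation:
Net:  00100000.00101111.00100011.11100000
Network: 32.47.35.224/27


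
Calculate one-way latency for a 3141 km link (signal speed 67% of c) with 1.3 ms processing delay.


Speed = 0.67 * 3e5 km/s = 201000 km/s
Propagation delay = 3141 / 201000 = 0.0156 s = 15.6269 ms
Processing delay = 1.3 ms
Total one-way latency = 16.9269 ms


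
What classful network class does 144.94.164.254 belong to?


First octet: 144
Binary: 10010000
10xxxxxx -> Class B (128-191)
Class B, default mask 255.255.0.0 (/16)


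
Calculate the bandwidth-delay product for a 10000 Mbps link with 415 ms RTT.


BDP = bandwidth * RTT
= 10000 Mbps * 415 ms
= 10000 * 1e6 * 415 / 1000 bits
= 4150000000 bits
= 518750000 bytes
= 506591.7969 KB
BDP = 4150000000 bits (518750000 bytes)


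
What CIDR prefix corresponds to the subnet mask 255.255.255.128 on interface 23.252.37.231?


Binary: 11111111.11111111.11111111.10000000
Count leading 1s
Prefix: /25


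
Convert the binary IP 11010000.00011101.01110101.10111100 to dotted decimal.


11010000 = 208
00011101 = 29
01110101 = 117
10111100 = 188
IP: 208.29.117.188


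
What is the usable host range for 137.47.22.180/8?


Network: 137.0.0.0
Broadcast: 137.255.255.255
First usable = network + 1
Last usable = broadcast - 1
Range: 137.0.0.1 to 137.255.255.254


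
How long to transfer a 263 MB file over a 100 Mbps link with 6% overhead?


Effective throughput = 100 * (1 - 6/100) = 94 Mbps
File size in Mb = 263 * 8 = 2104 Mb
Time = 2104 / 94
Time = 22.383 seconds


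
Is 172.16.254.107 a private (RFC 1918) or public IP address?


RFC 1918 private ranges:
  10.0.0.0/8 (10.0.0.0 - 10.255.255.255)
  172.16.0.0/12 (172.16.0.0 - 172.31.255.255)
  192.168.0.0/16 (192.168.0.0 - 192.168.255.255)
Private (in 172.16.0.0/12)


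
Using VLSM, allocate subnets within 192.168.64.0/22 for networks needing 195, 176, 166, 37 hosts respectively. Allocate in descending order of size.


195 hosts -> /24 (254 usable): 192.168.64.0/24
176 hosts -> /24 (254 usable): 192.168.65.0/24
166 hosts -> /24 (254 usable): 192.168.66.0/24
37 hosts -> /26 (62 usable): 192.168.67.0/26
Allocation: 192.168.64.0/24 (195 hosts, 254 usable); 192.168.65.0/24 (176 hosts, 254 usable); 192.168.66.0/24 (166 hosts, 254 usable); 192.168.67.0/26 (37 hosts, 62 usable)


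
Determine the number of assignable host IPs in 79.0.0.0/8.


Host bits = 32 - 8 = 24
Total addresses = 2^24 = 16777216
Usable = total - 2 (network and broadcast)
Usable hosts: 16777214


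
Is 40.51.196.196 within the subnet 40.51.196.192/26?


Subnet network: 40.51.196.192
Test IP AND mask: 40.51.196.192
Yes, 40.51.196.196 is in 40.51.196.192/26


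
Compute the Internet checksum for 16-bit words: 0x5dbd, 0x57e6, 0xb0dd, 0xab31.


Sum all words (with carry folding):
+ 0x5dbd = 0x5dbd
+ 0x57e6 = 0xb5a3
+ 0xb0dd = 0x6681
+ 0xab31 = 0x11b3
One's complement: ~0x11b3
Checksum = 0xee4c


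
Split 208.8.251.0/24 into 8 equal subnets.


New prefix = 24 + 3 = 27
Each subnet has 32 addresses
  208.8.251.0/27
  208.8.251.32/27
  208.8.251.64/27
  208.8.251.96/27
  208.8.251.128/27
  208.8.251.160/27
  208.8.251.192/27
  208.8.251.224/27
Subnets: 208.8.251.0/27, 208.8.251.32/27, 208.8.251.64/27, 208.8.251.96/27, 208.8.251.128/27, 208.8.251.160/27, 208.8.251.192/27, 208.8.251.224/27


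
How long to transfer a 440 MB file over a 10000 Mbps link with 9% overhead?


Effective throughput = 10000 * (1 - 9/100) = 9100 Mbps
File size in Mb = 440 * 8 = 3520 Mb
Time = 3520 / 9100
Time = 0.3868 seconds


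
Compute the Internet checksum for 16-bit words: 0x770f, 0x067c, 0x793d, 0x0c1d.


Sum all words (with carry folding):
+ 0x770f = 0x770f
+ 0x067c = 0x7d8b
+ 0x793d = 0xf6c8
+ 0x0c1d = 0x02e6
One's complement: ~0x02e6
Checksum = 0xfd19


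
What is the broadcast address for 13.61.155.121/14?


Network: 13.60.0.0/14
Host bits = 18
Set all host bits to 1:
Broadcast: 13.63.255.255


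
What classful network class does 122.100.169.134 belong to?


First octet: 122
Binary: 01111010
0xxxxxxx -> Class A (1-126)
Class A, default mask 255.0.0.0 (/8)


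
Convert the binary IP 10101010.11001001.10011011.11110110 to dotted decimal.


10101010 = 170
11001001 = 201
10011011 = 155
11110110 = 246
IP: 170.201.155.246


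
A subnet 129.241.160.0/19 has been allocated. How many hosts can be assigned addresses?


Host bits = 32 - 19 = 13
Total addresses = 2^13 = 8192
Usable = total - 2 (network and broadcast)
Usable hosts: 8190


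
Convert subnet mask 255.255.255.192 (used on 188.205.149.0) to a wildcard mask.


Subnet mask: 255.255.255.192
Wildcard = 255.255.255.255 - subnet mask
255 - 255 = 0
255 - 255 = 0
255 - 255 = 0
255 - 192 = 63
Wildcard: 0.0.0.63


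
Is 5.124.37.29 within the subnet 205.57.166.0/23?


Subnet network: 205.57.166.0
Test IP AND mask: 5.124.36.0
No, 5.124.37.29 is not in 205.57.166.0/23


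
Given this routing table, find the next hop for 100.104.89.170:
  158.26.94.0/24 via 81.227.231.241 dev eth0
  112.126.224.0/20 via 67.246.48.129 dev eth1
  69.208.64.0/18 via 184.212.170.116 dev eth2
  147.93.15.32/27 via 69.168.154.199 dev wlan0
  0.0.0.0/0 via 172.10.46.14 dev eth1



Longest prefix match for 100.104.89.170:
  /24 158.26.94.0: no
  /20 112.126.224.0: no
  /18 69.208.64.0: no
  /27 147.93.15.32: no
  /0 0.0.0.0: MATCH
Selected: next-hop 172.10.46.14 via eth1 (matched /0)


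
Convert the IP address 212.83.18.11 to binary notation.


212 = 11010100
83 = 01010011
18 = 00010010
11 = 00001011
Binary: 11010100.01010011.00010010.00001011


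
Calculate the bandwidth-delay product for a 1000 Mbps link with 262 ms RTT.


BDP = bandwidth * RTT
= 1000 Mbps * 262 ms
= 1000 * 1e6 * 262 / 1000 bits
= 262000000 bits
= 32750000 bytes
= 31982.4219 KB
BDP = 262000000 bits (32750000 bytes)


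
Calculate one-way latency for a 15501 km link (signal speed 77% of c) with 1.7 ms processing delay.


Speed = 0.77 * 3e5 km/s = 231000 km/s
Propagation delay = 15501 / 231000 = 0.0671 s = 67.1039 ms
Processing delay = 1.7 ms
Total one-way latency = 68.8039 ms


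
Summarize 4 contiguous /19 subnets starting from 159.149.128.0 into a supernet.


Original prefix: /19
Number of subnets: 4 = 2^2
New prefix = 19 - 2 = 17
Supernet: 159.149.128.0/17


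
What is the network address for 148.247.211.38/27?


IP:   10010100.11110111.11010011.00100110
Mask: 11111111.11111111.11111111.11100000
AND operation:
Net:  10010100.11110111.11010011.00100000
Network: 148.247.211.32/27


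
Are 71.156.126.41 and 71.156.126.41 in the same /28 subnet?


Mask: 255.255.255.240
71.156.126.41 AND mask = 71.156.126.32
71.156.126.41 AND mask = 71.156.126.32
Yes, same subnet (71.156.126.32)


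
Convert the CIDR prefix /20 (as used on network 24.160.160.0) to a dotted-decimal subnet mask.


/20 means 20 network bits, 12 host bits
Binary: 11111111111111111111000000000000
Mask: 255.255.240.0


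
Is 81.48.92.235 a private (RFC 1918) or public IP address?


RFC 1918 private ranges:
  10.0.0.0/8 (10.0.0.0 - 10.255.255.255)
  172.16.0.0/12 (172.16.0.0 - 172.31.255.255)
  192.168.0.0/16 (192.168.0.0 - 192.168.255.255)
Public (not in any RFC 1918 range)


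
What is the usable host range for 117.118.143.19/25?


Network: 117.118.143.0
Broadcast: 117.118.143.127
First usable = network + 1
Last usable = broadcast - 1
Range: 117.118.143.1 to 117.118.143.126


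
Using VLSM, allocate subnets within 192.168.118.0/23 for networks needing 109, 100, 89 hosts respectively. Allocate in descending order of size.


109 hosts -> /25 (126 usable): 192.168.118.0/25
100 hosts -> /25 (126 usable): 192.168.118.128/25
89 hosts -> /25 (126 usable): 192.168.119.0/25
Allocation: 192.168.118.0/25 (109 hosts, 126 usable); 192.168.118.128/25 (100 hosts, 126 usable); 192.168.119.0/25 (89 hosts, 126 usable)


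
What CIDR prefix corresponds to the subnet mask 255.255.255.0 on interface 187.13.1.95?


Binary: 11111111.11111111.11111111.00000000
Count leading 1s
Prefix: /24


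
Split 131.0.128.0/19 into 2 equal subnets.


New prefix = 19 + 1 = 20
Each subnet has 4096 addresses
  131.0.128.0/20
  131.0.144.0/20
Subnets: 131.0.128.0/20, 131.0.144.0/20


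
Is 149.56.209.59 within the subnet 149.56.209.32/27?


Subnet network: 149.56.209.32
Test IP AND mask: 149.56.209.32
Yes, 149.56.209.59 is in 149.56.209.32/27


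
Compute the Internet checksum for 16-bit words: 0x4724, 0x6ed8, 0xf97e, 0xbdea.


Sum all words (with carry folding):
+ 0x4724 = 0x4724
+ 0x6ed8 = 0xb5fc
+ 0xf97e = 0xaf7b
+ 0xbdea = 0x6d66
One's complement: ~0x6d66
Checksum = 0x9299


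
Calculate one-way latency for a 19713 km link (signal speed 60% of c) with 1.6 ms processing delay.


Speed = 0.6 * 3e5 km/s = 180000 km/s
Propagation delay = 19713 / 180000 = 0.1095 s = 109.5167 ms
Processing delay = 1.6 ms
Total one-way latency = 111.1167 ms


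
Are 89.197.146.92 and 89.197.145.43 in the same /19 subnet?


Mask: 255.255.224.0
89.197.146.92 AND mask = 89.197.128.0
89.197.145.43 AND mask = 89.197.128.0
Yes, same subnet (89.197.128.0)


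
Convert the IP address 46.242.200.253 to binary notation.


46 = 00101110
242 = 11110010
200 = 11001000
253 = 11111101
Binary: 00101110.11110010.11001000.11111101


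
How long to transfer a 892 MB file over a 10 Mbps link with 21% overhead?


Effective throughput = 10 * (1 - 21/100) = 7.9 Mbps
File size in Mb = 892 * 8 = 7136 Mb
Time = 7136 / 7.9
Time = 903.2911 seconds


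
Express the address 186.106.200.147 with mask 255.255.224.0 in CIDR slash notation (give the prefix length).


Binary: 11111111.11111111.11100000.00000000
Count leading 1s
Prefix: /19


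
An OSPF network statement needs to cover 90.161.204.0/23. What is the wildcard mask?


Subnet mask: 255.255.254.0
Wildcard = 255.255.255.255 - subnet mask
255 - 255 = 0
255 - 255 = 0
255 - 254 = 1
255 - 0 = 255
Wildcard: 0.0.1.255


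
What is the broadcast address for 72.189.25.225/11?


Network: 72.160.0.0/11
Host bits = 21
Set all host bits to 1:
Broadcast: 72.191.255.255


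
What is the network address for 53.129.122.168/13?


IP:   00110101.10000001.01111010.10101000
Mask: 11111111.11111000.00000000.00000000
AND operation:
Net:  00110101.10000000.00000000.00000000
Network: 53.128.0.0/13


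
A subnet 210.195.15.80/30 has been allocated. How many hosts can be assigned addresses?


Host bits = 32 - 30 = 2
Total addresses = 2^2 = 4
Usable = total - 2 (network and broadcast)
Usable hosts: 2


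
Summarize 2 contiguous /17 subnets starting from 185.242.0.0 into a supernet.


Original prefix: /17
Number of subnets: 2 = 2^1
New prefix = 17 - 1 = 16
Supernet: 185.242.0.0/16


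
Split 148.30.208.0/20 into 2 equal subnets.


New prefix = 20 + 1 = 21
Each subnet has 2048 addresses
  148.30.208.0/21
  148.30.216.0/21
Subnets: 148.30.208.0/21, 148.30.216.0/21


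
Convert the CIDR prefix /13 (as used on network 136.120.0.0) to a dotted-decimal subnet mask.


/13 means 13 network bits, 19 host bits
Binary: 11111111111110000000000000000000
Mask: 255.248.0.0


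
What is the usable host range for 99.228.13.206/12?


Network: 99.224.0.0
Broadcast: 99.239.255.255
First usable = network + 1
Last usable = broadcast - 1
Range: 99.224.0.1 to 99.239.255.254


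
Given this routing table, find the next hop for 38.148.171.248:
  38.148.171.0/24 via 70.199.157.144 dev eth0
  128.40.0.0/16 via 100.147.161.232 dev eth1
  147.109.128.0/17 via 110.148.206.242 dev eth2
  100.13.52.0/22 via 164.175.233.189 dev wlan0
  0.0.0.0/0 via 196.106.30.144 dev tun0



Longest prefix match for 38.148.171.248:
  /24 38.148.171.0: MATCH
  /16 128.40.0.0: no
  /17 147.109.128.0: no
  /22 100.13.52.0: no
  /0 0.0.0.0: MATCH
Selected: next-hop 70.199.157.144 via eth0 (matched /24)


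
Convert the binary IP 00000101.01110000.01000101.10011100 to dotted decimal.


00000101 = 5
01110000 = 112
01000101 = 69
10011100 = 156
IP: 5.112.69.156


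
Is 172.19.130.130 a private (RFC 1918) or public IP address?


RFC 1918 private ranges:
  10.0.0.0/8 (10.0.0.0 - 10.255.255.255)
  172.16.0.0/12 (172.16.0.0 - 172.31.255.255)
  192.168.0.0/16 (192.168.0.0 - 192.168.255.255)
Private (in 172.16.0.0/12)


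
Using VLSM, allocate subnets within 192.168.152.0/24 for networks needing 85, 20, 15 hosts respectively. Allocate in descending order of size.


85 hosts -> /25 (126 usable): 192.168.152.0/25
20 hosts -> /27 (30 usable): 192.168.152.128/27
15 hosts -> /27 (30 usable): 192.168.152.160/27
Allocation: 192.168.152.0/25 (85 hosts, 126 usable); 192.168.152.128/27 (20 hosts, 30 usable); 192.168.152.160/27 (15 hosts, 30 usable)


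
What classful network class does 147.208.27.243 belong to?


First octet: 147
Binary: 10010011
10xxxxxx -> Class B (128-191)
Class B, default mask 255.255.0.0 (/16)


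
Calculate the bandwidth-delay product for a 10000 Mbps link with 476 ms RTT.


BDP = bandwidth * RTT
= 10000 Mbps * 476 ms
= 10000 * 1e6 * 476 / 1000 bits
= 4760000000 bits
= 595000000 bytes
= 581054.6875 KB
BDP = 4760000000 bits (595000000 bytes)


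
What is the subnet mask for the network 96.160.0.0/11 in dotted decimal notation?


/11 means 11 network bits, 21 host bits
Binary: 11111111111000000000000000000000
Mask: 255.224.0.0


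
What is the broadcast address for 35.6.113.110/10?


Network: 35.0.0.0/10
Host bits = 22
Set all host bits to 1:
Broadcast: 35.63.255.255


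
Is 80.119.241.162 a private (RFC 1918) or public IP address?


RFC 1918 private ranges:
  10.0.0.0/8 (10.0.0.0 - 10.255.255.255)
  172.16.0.0/12 (172.16.0.0 - 172.31.255.255)
  192.168.0.0/16 (192.168.0.0 - 192.168.255.255)
Public (not in any RFC 1918 range)
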